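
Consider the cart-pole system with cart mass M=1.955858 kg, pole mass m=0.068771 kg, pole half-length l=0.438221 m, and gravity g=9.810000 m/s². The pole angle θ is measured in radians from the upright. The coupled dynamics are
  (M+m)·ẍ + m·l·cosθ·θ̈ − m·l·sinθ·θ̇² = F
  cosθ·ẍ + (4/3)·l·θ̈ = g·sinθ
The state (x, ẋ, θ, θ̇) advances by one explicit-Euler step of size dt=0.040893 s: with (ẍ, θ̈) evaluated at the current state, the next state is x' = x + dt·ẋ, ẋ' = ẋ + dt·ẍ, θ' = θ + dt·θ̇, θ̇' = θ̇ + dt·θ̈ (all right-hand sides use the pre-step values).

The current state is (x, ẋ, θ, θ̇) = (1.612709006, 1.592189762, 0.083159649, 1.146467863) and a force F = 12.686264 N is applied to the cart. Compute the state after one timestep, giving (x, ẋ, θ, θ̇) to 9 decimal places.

sinθ=0.083063833, cosθ=0.996544229
temp = (F + m·l·θ̇²·sinθ)/(M+m) = (12.686264 + 0.003290291)/2.024629 = 6.267594849
θ̈ = (g·sinθ − cosθ·temp)/(l·(4/3 − m·cos²θ/(M+m))) = -9.536369981
ẍ = temp − m·l·θ̈·cosθ/(M+m) = 6.409054552
Euler: x'=1.612709006+0.040893·1.592189762=1.677818422, ẋ'=1.592189762+0.040893·6.409054552=1.854275230
       θ'=0.083159649+0.040893·1.146467863=0.130042159, θ̇'=1.146467863+0.040893·-9.536369981=0.756497085

(1.677818422, 1.854275230, 0.130042159, 0.756497085)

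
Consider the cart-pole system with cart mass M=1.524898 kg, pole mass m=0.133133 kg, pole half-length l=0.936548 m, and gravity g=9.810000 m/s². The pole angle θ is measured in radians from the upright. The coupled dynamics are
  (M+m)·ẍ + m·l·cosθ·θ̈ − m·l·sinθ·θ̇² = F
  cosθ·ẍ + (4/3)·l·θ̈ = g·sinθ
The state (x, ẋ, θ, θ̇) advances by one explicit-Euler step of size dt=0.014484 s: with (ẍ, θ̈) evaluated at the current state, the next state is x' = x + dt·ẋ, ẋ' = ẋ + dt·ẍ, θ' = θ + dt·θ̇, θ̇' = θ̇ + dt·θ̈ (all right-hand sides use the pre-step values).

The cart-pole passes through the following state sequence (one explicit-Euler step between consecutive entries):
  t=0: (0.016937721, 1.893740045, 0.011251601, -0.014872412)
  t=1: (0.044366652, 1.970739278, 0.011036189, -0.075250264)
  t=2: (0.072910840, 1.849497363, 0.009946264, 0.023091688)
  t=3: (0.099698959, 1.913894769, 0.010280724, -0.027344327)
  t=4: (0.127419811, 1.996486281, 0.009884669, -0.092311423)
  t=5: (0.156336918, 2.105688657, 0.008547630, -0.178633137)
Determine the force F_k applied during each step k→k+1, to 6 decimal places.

step 0→1:
  ẍ = (ẋ'−ẋ)/dt = (1.970739278−1.893740045)/0.014484 = 5.316158
  θ̈ = (θ̇'−θ̇)/dt = (-0.075250264−-0.014872412)/0.014484 = -4.168590
  sinθ=0.011251, cosθ=0.999937
  F = (M+m)·ẍ + m·l·cosθ·θ̈ − m·l·sinθ·θ̇² = 8.814355 + -0.519730 − 0.000000 = 8.294625
step 1→2:
  ẍ = (ẋ'−ẋ)/dt = (1.849497363−1.970739278)/0.014484 = -8.370748
  θ̈ = (θ̇'−θ̇)/dt = (0.023091688−-0.075250264)/0.014484 = 6.789696
  sinθ=0.011036, cosθ=0.999939
  F = (M+m)·ẍ + m·l·cosθ·θ̈ − m·l·sinθ·θ̇² = -13.878960 + 0.846525 − 0.000008 = -13.032443
step 2→3:
  ẍ = (ẋ'−ẋ)/dt = (1.913894769−1.849497363)/0.014484 = 4.446106
  θ̈ = (θ̇'−θ̇)/dt = (-0.027344327−0.023091688)/0.014484 = -3.482188
  sinθ=0.009946, cosθ=0.999951
  F = (M+m)·ẍ + m·l·cosθ·θ̈ − m·l·sinθ·θ̇² = 7.371782 + -0.434157 − 0.000001 = 6.937625
step 3→4:
  ẍ = (ẋ'−ẋ)/dt = (1.996486281−1.913894769)/0.014484 = 5.702258
  θ̈ = (θ̇'−θ̇)/dt = (-0.092311423−-0.027344327)/0.014484 = -4.485439
  sinθ=0.010281, cosθ=0.999947
  F = (M+m)·ẍ + m·l·cosθ·θ̈ − m·l·sinθ·θ̇² = 9.454521 + -0.559239 − 0.000001 = 8.895281
step 4→5:
  ẍ = (ẋ'−ẋ)/dt = (2.105688657−1.996486281)/0.014484 = 7.539518
  θ̈ = (θ̇'−θ̇)/dt = (-0.178633137−-0.092311423)/0.014484 = -5.959798
  sinθ=0.009885, cosθ=0.999951
  F = (M+m)·ẍ + m·l·cosθ·θ̈ − m·l·sinθ·θ̇² = 12.500754 + -0.743064 − 0.000011 = 11.757680

F_0 = 8.294625 N
F_1 = -13.032443 N
F_2 = 6.937625 N
F_3 = 8.895281 N
F_4 = 11.757680 N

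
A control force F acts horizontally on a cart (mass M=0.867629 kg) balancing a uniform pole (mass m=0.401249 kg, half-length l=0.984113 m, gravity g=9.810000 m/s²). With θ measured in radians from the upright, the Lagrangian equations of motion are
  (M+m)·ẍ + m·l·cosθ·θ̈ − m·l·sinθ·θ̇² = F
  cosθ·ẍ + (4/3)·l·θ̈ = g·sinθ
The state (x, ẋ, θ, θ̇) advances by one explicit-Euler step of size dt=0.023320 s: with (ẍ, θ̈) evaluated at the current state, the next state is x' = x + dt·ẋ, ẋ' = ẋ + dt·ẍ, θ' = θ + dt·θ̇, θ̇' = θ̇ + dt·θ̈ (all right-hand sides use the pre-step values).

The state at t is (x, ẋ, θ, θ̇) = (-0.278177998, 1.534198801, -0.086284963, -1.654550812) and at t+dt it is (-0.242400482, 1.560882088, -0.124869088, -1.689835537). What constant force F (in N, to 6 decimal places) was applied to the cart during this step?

F = 0.949788 N

ẍ = (ẋ'−ẋ)/dt = (1.560882088−1.534198801)/0.023320 = 1.144223
θ̈ = (θ̇'−θ̇)/dt = (-1.689835537−-1.654550812)/0.023320 = -1.513067
sinθ=-0.086178, cosθ=0.996280
F = (M+m)·ẍ + m·l·cosθ·θ̈ − m·l·sinθ·θ̇² = 1.451880 + -0.595249 − -0.093157 = 0.949788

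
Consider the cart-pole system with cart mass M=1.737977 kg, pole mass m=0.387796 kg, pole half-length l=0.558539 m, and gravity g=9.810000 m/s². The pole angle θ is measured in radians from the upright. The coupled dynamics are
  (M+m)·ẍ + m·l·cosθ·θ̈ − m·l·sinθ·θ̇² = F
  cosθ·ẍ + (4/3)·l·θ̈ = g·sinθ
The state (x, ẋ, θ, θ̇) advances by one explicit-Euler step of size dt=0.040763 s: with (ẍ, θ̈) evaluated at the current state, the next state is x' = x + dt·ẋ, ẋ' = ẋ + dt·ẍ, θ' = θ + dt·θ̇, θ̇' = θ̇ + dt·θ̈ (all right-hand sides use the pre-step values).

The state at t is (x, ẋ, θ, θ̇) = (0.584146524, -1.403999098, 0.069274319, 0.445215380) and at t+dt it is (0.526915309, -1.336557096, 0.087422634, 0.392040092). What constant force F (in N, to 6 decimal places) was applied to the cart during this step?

ẍ = (ẋ'−ẋ)/dt = (-1.336557096−-1.403999098)/0.040763 = 1.654491
θ̈ = (θ̇'−θ̇)/dt = (0.392040092−0.445215380)/0.040763 = -1.304499
sinθ=0.069219, cosθ=0.997601
F = (M+m)·ẍ + m·l·cosθ·θ̈ − m·l·sinθ·θ̇² = 3.517072 + -0.281876 − 0.002972 = 3.232224

F = 3.232224 N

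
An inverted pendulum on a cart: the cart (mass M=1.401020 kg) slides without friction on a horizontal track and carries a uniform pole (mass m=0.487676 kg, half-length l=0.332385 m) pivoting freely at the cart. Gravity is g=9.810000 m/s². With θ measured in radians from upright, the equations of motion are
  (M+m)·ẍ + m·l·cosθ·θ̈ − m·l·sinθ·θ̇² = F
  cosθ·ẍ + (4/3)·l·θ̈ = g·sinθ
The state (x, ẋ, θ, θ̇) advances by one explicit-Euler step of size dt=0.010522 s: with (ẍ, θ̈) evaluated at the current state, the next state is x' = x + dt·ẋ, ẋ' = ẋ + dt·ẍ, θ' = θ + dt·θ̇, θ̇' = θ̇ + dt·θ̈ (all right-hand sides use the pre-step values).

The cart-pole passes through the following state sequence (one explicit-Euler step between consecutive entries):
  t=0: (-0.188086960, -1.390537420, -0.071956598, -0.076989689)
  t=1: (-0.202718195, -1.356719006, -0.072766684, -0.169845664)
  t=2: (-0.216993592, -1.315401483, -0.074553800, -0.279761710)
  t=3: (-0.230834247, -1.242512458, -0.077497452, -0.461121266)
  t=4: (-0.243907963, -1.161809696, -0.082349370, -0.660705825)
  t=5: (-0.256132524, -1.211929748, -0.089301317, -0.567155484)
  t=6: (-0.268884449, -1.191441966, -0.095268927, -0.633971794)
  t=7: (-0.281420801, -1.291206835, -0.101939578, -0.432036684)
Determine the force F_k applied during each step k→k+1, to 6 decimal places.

F_0 = 4.643678 N
F_1 = 5.727998 N
F_2 = 10.298339 N
F_3 = 11.423329 N
F_4 = -7.554413 N
F_5 = 2.656967 N
F_6 = -14.804773 N

step 0→1:
  ẍ = (ẋ'−ẋ)/dt = (-1.356719006−-1.390537420)/0.010522 = 3.214067
  θ̈ = (θ̇'−θ̇)/dt = (-0.169845664−-0.076989689)/0.010522 = -8.824936
  sinθ=-0.071895, cosθ=0.997412
  F = (M+m)·ẍ + m·l·cosθ·θ̈ − m·l·sinθ·θ̇² = 6.070396 + -1.426787 − -0.000069 = 4.643678
step 1→2:
  ẍ = (ẋ'−ẋ)/dt = (-1.315401483−-1.356719006)/0.010522 = 3.926775
  θ̈ = (θ̇'−θ̇)/dt = (-0.279761710−-0.169845664)/0.010522 = -10.446307
  sinθ=-0.072702, cosθ=0.997354
  F = (M+m)·ẍ + m·l·cosθ·θ̈ − m·l·sinθ·θ̇² = 7.416484 + -1.688826 − -0.000340 = 5.727998
step 2→3:
  ẍ = (ẋ'−ẋ)/dt = (-1.242512458−-1.315401483)/0.010522 = 6.927298
  θ̈ = (θ̇'−θ̇)/dt = (-0.461121266−-0.279761710)/0.010522 = -17.236225
  sinθ=-0.074485, cosθ=0.997222
  F = (M+m)·ẍ + m·l·cosθ·θ̈ − m·l·sinθ·θ̇² = 13.083559 + -2.786165 − -0.000945 = 10.298339
step 3→4:
  ẍ = (ẋ'−ẋ)/dt = (-1.161809696−-1.242512458)/0.010522 = 7.669907
  θ̈ = (θ̇'−θ̇)/dt = (-0.660705825−-0.461121266)/0.010522 = -18.968310
  sinθ=-0.077420, cosθ=0.996999
  F = (M+m)·ẍ + m·l·cosθ·θ̈ − m·l·sinθ·θ̇² = 14.486123 + -3.065462 − -0.002668 = 11.423329
step 4→5:
  ẍ = (ẋ'−ẋ)/dt = (-1.211929748−-1.161809696)/0.010522 = -4.763358
  θ̈ = (θ̇'−θ̇)/dt = (-0.567155484−-0.660705825)/0.010522 = 8.890928
  sinθ=-0.082256, cosθ=0.996611
  F = (M+m)·ẍ + m·l·cosθ·θ̈ − m·l·sinθ·θ̇² = -8.996535 + 1.436302 − -0.005820 = -7.554413
step 5→6:
  ẍ = (ẋ'−ẋ)/dt = (-1.191441966−-1.211929748)/0.010522 = 1.947138
  θ̈ = (θ̇'−θ̇)/dt = (-0.633971794−-0.567155484)/0.010522 = -6.350153
  sinθ=-0.089183, cosθ=0.996015
  F = (M+m)·ẍ + m·l·cosθ·θ̈ − m·l·sinθ·θ̇² = 3.677551 + -1.025234 − -0.004650 = 2.656967
step 6→7:
  ẍ = (ẋ'−ẋ)/dt = (-1.291206835−-1.191441966)/0.010522 = -9.481550
  θ̈ = (θ̇'−θ̇)/dt = (-0.432036684−-0.633971794)/0.010522 = 19.191704
  sinθ=-0.095125, cosθ=0.995465
  F = (M+m)·ẍ + m·l·cosθ·θ̈ − m·l·sinθ·θ̇² = -17.907766 + 3.096795 − -0.006197 = -14.804773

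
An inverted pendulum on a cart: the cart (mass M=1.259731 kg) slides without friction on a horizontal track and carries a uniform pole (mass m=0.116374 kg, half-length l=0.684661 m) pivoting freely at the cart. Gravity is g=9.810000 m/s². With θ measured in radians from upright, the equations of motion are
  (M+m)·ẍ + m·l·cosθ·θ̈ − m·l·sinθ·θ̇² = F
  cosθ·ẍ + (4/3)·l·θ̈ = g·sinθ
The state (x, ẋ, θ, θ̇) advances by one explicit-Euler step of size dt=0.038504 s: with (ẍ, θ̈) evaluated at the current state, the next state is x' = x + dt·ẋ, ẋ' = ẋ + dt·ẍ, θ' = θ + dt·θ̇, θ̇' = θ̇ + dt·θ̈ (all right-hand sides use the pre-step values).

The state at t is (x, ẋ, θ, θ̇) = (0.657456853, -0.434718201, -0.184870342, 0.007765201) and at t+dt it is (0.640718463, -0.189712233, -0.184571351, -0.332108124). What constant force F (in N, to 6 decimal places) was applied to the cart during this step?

F = 8.065017 N

ẍ = (ẋ'−ẋ)/dt = (-0.189712233−-0.434718201)/0.038504 = 6.363130
θ̈ = (θ̇'−θ̇)/dt = (-0.332108124−0.007765201)/0.038504 = -8.826961
sinθ=-0.183819, cosθ=0.982960
F = (M+m)·ẍ + m·l·cosθ·θ̈ − m·l·sinθ·θ̇² = 8.756335 + -0.691319 − -0.000001 = 8.065017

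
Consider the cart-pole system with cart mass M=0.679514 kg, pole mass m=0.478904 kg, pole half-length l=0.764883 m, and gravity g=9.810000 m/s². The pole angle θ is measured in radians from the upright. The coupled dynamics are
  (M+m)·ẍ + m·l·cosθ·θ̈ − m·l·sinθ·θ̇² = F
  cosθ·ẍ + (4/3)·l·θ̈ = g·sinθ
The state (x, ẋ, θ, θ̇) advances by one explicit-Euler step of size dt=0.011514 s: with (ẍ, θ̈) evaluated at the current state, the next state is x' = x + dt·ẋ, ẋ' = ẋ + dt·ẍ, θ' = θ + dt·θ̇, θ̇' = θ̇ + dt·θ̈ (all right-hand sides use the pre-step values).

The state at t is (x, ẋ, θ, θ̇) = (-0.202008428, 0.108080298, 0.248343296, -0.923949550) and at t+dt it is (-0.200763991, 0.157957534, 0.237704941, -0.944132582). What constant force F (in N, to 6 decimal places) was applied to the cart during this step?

ẍ = (ẋ'−ẋ)/dt = (0.157957534−0.108080298)/0.011514 = 4.331877
θ̈ = (θ̇'−θ̇)/dt = (-0.944132582−-0.923949550)/0.011514 = -1.752912
sinθ=0.245798, cosθ=0.969321
F = (M+m)·ẍ + m·l·cosθ·θ̈ − m·l·sinθ·θ̇² = 5.018125 + -0.622402 − 0.076863 = 4.318859

F = 4.318859 N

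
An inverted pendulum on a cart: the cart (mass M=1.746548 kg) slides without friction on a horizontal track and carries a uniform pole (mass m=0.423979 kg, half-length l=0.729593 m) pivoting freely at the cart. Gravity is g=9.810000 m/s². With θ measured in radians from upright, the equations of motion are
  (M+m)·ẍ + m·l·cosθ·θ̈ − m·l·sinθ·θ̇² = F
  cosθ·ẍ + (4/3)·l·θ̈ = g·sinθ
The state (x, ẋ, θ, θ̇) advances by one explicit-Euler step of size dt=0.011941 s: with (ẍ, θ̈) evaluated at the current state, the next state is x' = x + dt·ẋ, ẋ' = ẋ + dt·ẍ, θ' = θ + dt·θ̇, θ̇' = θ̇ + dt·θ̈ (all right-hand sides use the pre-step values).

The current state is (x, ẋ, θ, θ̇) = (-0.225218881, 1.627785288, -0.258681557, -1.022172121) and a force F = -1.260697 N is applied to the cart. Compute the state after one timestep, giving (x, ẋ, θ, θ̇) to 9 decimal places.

sinθ=-0.255806199, cosθ=0.966728084
temp = (F + m·l·θ̇²·sinθ)/(M+m) = (-1.260697 + -0.082676890)/2.170527 = -0.618916001
θ̈ = (g·sinθ − cosθ·temp)/(l·(4/3 − m·cos²θ/(M+m))) = -2.276240618
ẍ = temp − m·l·θ̈·cosθ/(M+m) = -0.305311479
Euler: x'=-0.225218881+0.011941·1.627785288=-0.205781497, ẋ'=1.627785288+0.011941·-0.305311479=1.624139564
       θ'=-0.258681557+0.011941·-1.022172121=-0.270887314, θ̇'=-1.022172121+0.011941·-2.276240618=-1.049352710

(-0.205781497, 1.624139564, -0.270887314, -1.049352710)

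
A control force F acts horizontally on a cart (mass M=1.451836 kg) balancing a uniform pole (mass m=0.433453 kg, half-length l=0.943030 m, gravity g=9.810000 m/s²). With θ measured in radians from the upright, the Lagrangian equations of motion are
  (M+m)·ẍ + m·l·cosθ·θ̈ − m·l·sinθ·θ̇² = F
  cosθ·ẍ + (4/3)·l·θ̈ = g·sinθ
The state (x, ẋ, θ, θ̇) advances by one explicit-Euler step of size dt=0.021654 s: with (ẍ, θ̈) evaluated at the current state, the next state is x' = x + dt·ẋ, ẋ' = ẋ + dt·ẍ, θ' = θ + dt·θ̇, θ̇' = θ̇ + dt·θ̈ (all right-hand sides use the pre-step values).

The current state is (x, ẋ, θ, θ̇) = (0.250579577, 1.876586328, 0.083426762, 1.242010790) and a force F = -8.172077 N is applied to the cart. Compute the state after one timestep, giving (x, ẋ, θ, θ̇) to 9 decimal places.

sinθ=0.083330020, cosθ=0.996522006
temp = (F + m·l·θ̇²·sinθ)/(M+m) = (-8.172077 + 0.052543591)/1.885289 = -4.306784482
θ̈ = (g·sinθ − cosθ·temp)/(l·(4/3 − m·cos²θ/(M+m))) = 4.903033087
ẍ = temp − m·l·θ̈·cosθ/(M+m) = -5.366138958
Euler: x'=0.250579577+0.021654·1.876586328=0.291215177, ẋ'=1.876586328+0.021654·-5.366138958=1.760387955
       θ'=0.083426762+0.021654·1.242010790=0.110321264, θ̇'=1.242010790+0.021654·4.903033087=1.348181068

(0.291215177, 1.760387955, 0.110321264, 1.348181068)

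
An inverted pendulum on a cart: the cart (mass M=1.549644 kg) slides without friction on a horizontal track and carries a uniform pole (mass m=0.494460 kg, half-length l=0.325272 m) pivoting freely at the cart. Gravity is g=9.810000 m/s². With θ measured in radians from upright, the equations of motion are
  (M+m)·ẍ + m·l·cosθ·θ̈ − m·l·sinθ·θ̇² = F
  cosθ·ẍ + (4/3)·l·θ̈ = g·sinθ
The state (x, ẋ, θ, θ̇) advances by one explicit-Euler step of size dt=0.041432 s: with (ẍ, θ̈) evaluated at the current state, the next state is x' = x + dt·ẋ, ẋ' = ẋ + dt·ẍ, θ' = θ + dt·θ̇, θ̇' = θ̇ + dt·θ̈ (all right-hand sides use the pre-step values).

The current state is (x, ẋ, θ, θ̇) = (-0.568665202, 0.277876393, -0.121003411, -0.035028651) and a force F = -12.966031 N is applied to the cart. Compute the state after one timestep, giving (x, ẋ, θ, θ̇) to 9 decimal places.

(-0.557152227, -0.031386715, -0.122454718, 0.559720035)

sinθ=-0.120708342, cosθ=0.992688016
temp = (F + m·l·θ̇²·sinθ)/(M+m) = (-12.966031 + -0.000023821)/2.044104 = -6.343148304
θ̈ = (g·sinθ − cosθ·temp)/(l·(4/3 − m·cos²θ/(M+m))) = 14.354814787
ẍ = temp − m·l·θ̈·cosθ/(M+m) = -7.464353828
Euler: x'=-0.568665202+0.041432·0.277876393=-0.557152227, ẋ'=0.277876393+0.041432·-7.464353828=-0.031386715
       θ'=-0.121003411+0.041432·-0.035028651=-0.122454718, θ̇'=-0.035028651+0.041432·14.354814787=0.559720035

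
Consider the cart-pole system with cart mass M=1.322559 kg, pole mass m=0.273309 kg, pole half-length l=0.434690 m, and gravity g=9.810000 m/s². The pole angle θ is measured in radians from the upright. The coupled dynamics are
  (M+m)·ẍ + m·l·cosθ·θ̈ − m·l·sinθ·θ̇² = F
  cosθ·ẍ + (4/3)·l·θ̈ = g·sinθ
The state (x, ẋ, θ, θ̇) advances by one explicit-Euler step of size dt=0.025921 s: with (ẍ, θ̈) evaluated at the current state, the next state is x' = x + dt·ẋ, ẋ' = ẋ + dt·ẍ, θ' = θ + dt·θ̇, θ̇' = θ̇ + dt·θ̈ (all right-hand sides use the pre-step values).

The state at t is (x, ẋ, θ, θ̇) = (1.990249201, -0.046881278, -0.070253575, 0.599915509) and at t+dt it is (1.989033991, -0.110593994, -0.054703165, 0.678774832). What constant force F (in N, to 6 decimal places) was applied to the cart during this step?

F = -3.559027 N

ẍ = (ẋ'−ẋ)/dt = (-0.110593994−-0.046881278)/0.025921 = -2.457957
θ̈ = (θ̇'−θ̇)/dt = (0.678774832−0.599915509)/0.025921 = 3.042295
sinθ=-0.070196, cosθ=0.997533
F = (M+m)·ẍ + m·l·cosθ·θ̈ − m·l·sinθ·θ̇² = -3.922576 + 0.360547 − -0.003001 = -3.559027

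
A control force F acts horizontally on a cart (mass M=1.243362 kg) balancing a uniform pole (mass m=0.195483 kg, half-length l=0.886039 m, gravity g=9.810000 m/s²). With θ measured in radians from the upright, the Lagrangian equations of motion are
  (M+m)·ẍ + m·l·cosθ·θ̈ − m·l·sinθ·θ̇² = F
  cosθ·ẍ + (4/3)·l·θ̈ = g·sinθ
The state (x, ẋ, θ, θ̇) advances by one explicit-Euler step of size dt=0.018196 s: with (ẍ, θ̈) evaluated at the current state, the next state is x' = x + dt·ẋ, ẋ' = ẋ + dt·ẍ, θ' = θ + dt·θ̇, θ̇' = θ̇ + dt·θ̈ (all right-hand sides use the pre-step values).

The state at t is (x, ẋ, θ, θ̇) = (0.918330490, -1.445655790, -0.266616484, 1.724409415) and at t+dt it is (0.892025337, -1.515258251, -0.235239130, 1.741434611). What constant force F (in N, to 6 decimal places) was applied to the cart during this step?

F = -5.211768 N

ẍ = (ẋ'−ẋ)/dt = (-1.515258251−-1.445655790)/0.018196 = -3.825152
θ̈ = (θ̇'−θ̇)/dt = (1.741434611−1.724409415)/0.018196 = 0.935656
sinθ=-0.263469, cosθ=0.964668
F = (M+m)·ẍ + m·l·cosθ·θ̈ − m·l·sinθ·θ̇² = -5.503800 + 0.156335 − -0.135698 = -5.211768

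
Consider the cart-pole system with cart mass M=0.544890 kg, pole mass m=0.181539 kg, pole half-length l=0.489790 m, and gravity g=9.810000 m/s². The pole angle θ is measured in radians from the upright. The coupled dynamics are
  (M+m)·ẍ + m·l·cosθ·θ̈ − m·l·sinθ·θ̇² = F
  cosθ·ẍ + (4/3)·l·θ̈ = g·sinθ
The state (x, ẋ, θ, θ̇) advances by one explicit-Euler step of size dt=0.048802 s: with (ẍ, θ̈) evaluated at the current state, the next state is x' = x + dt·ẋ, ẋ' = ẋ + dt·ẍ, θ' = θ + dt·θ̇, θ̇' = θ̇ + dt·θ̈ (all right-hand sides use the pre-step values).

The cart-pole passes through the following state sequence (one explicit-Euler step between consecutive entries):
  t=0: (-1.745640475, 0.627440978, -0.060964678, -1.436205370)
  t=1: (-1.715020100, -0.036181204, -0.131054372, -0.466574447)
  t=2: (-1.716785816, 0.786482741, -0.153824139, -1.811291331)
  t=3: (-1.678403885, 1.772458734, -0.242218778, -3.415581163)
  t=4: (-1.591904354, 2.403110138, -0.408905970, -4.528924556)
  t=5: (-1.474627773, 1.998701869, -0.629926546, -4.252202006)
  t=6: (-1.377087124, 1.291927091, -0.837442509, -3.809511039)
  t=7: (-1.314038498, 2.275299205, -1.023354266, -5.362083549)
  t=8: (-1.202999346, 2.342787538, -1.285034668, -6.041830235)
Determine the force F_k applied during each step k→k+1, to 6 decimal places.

step 0→1:
  ẍ = (ẋ'−ẋ)/dt = (-0.036181204−0.627440978)/0.048802 = -13.598258
  θ̈ = (θ̇'−θ̇)/dt = (-0.466574447−-1.436205370)/0.048802 = 19.868672
  sinθ=-0.060927, cosθ=0.998142
  F = (M+m)·ẍ + m·l·cosθ·θ̈ − m·l·sinθ·θ̇² = -9.878169 + 1.763361 − -0.011174 = -8.103634
step 1→2:
  ẍ = (ẋ'−ẋ)/dt = (0.786482741−-0.036181204)/0.048802 = 16.857177
  θ̈ = (θ̇'−θ̇)/dt = (-1.811291331−-0.466574447)/0.048802 = -27.554545
  sinθ=-0.130680, cosθ=0.991425
  F = (M+m)·ẍ + m·l·cosθ·θ̈ − m·l·sinθ·θ̇² = 12.245542 + -2.429030 − -0.002529 = 9.819042
step 2→3:
  ẍ = (ẋ'−ẋ)/dt = (1.772458734−0.786482741)/0.048802 = 20.203598
  θ̈ = (θ̇'−θ̇)/dt = (-3.415581163−-1.811291331)/0.048802 = -32.873444
  sinθ=-0.153218, cosθ=0.988192
  F = (M+m)·ẍ + m·l·cosθ·θ̈ − m·l·sinθ·θ̇² = 14.676480 + -2.888461 − -0.044696 = 11.832714
step 3→4:
  ẍ = (ẋ'−ẋ)/dt = (2.403110138−1.772458734)/0.048802 = 12.922655
  θ̈ = (θ̇'−θ̇)/dt = (-4.528924556−-3.415581163)/0.048802 = -22.813479
  sinθ=-0.239857, cosθ=0.970808
  F = (M+m)·ẍ + m·l·cosθ·θ̈ − m·l·sinθ·θ̇² = 9.387391 + -1.969268 − -0.248807 = 7.666930
step 4→5:
  ẍ = (ẋ'−ẋ)/dt = (1.998701869−2.403110138)/0.048802 = -8.286715
  θ̈ = (θ̇'−θ̇)/dt = (-4.252202006−-4.528924556)/0.048802 = 5.670312
  sinθ=-0.397606, cosθ=0.917556
  F = (M+m)·ẍ + m·l·cosθ·θ̈ − m·l·sinθ·θ̇² = -6.019710 + 0.462615 − -0.725141 = -4.831954
step 5→6:
  ẍ = (ẋ'−ẋ)/dt = (1.291927091−1.998701869)/0.048802 = -14.482496
  θ̈ = (θ̇'−θ̇)/dt = (-3.809511039−-4.252202006)/0.048802 = 9.071164
  sinθ=-0.589085, cosθ=0.808071
  F = (M+m)·ẍ + m·l·cosθ·θ̈ − m·l·sinθ·θ̇² = -10.520505 + 0.651767 − -0.947078 = -8.921660
step 6→7:
  ẍ = (ẋ'−ẋ)/dt = (2.275299205−1.291927091)/0.048802 = 20.150242
  θ̈ = (θ̇'−θ̇)/dt = (-5.362083549−-3.809511039)/0.048802 = -31.813707
  sinθ=-0.742934, cosθ=0.669365
  F = (M+m)·ẍ + m·l·cosθ·θ̈ − m·l·sinθ·θ̇² = 14.637720 + -1.893464 − -0.958668 = 13.702924
step 7→8:
  ẍ = (ẋ'−ẋ)/dt = (2.342787538−2.275299205)/0.048802 = 1.382901
  θ̈ = (θ̇'−θ̇)/dt = (-6.041830235−-5.362083549)/0.048802 = -13.928665
  sinθ=-0.853859, cosθ=0.520505
  F = (M+m)·ẍ + m·l·cosθ·θ̈ − m·l·sinθ·θ̇² = 1.004579 + -0.644635 − -2.182896 = 2.542840

F_0 = -8.103634 N
F_1 = 9.819042 N
F_2 = 11.832714 N
F_3 = 7.666930 N
F_4 = -4.831954 N
F_5 = -8.921660 N
F_6 = 13.702924 N
F_7 = 2.542840 N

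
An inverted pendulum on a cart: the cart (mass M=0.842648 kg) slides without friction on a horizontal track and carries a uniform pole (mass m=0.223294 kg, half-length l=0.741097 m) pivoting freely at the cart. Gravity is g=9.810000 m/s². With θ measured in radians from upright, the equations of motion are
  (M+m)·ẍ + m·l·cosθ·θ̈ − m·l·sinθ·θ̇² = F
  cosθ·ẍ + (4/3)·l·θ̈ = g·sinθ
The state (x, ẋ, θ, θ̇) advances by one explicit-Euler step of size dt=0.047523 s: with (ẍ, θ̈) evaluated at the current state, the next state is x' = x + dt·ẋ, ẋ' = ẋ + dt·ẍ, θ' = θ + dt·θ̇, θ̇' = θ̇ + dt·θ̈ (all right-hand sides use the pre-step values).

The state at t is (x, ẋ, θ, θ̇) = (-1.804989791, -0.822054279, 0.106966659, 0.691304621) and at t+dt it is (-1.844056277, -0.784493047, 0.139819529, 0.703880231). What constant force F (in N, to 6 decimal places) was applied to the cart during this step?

F = 0.877596 N

ẍ = (ẋ'−ẋ)/dt = (-0.784493047−-0.822054279)/0.047523 = 0.790380
θ̈ = (θ̇'−θ̇)/dt = (0.703880231−0.691304621)/0.047523 = 0.264622
sinθ=0.106763, cosθ=0.994285
F = (M+m)·ẍ + m·l·cosθ·θ̈ − m·l·sinθ·θ̇² = 0.842499 + 0.043540 − 0.008443 = 0.877596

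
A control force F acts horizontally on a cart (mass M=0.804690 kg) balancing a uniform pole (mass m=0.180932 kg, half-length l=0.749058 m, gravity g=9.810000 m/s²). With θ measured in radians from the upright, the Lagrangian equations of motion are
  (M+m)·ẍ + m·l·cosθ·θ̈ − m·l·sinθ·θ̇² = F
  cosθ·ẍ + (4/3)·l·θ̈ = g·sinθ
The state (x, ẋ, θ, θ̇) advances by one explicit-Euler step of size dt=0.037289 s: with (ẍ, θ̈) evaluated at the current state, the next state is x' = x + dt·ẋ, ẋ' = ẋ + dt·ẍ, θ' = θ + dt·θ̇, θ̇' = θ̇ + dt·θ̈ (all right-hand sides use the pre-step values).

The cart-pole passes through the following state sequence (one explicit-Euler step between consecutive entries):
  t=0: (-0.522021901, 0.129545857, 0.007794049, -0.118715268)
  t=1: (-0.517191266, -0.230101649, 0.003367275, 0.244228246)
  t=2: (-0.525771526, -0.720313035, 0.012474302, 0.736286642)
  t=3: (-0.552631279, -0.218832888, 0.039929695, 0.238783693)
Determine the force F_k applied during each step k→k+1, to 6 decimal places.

F_0 = -8.187115 N
F_1 = -11.168885 N
F_2 = 11.446139 N

step 0→1:
  ẍ = (ẋ'−ẋ)/dt = (-0.230101649−0.129545857)/0.037289 = -9.644869
  θ̈ = (θ̇'−θ̇)/dt = (0.244228246−-0.118715268)/0.037289 = 9.733260
  sinθ=0.007794, cosθ=0.999970
  F = (M+m)·ẍ + m·l·cosθ·θ̈ − m·l·sinθ·θ̇² = -9.506195 + 1.319095 − 0.000015 = -8.187115
step 1→2:
  ẍ = (ẋ'−ẋ)/dt = (-0.720313035−-0.230101649)/0.037289 = -13.146273
  θ̈ = (θ̇'−θ̇)/dt = (0.736286642−0.244228246)/0.037289 = 13.195806
  sinθ=0.003367, cosθ=0.999994
  F = (M+m)·ẍ + m·l·cosθ·θ̈ − m·l·sinθ·θ̇² = -12.957256 + 1.788398 − 0.000027 = -11.168885
step 2→3:
  ẍ = (ẋ'−ẋ)/dt = (-0.218832888−-0.720313035)/0.037289 = 13.448474
  θ̈ = (θ̇'−θ̇)/dt = (0.238783693−0.736286642)/0.037289 = -13.341815
  sinθ=0.012474, cosθ=0.999922
  F = (M+m)·ẍ + m·l·cosθ·θ̈ − m·l·sinθ·θ̇² = 13.255112 + -1.808056 − 0.000916 = 11.446139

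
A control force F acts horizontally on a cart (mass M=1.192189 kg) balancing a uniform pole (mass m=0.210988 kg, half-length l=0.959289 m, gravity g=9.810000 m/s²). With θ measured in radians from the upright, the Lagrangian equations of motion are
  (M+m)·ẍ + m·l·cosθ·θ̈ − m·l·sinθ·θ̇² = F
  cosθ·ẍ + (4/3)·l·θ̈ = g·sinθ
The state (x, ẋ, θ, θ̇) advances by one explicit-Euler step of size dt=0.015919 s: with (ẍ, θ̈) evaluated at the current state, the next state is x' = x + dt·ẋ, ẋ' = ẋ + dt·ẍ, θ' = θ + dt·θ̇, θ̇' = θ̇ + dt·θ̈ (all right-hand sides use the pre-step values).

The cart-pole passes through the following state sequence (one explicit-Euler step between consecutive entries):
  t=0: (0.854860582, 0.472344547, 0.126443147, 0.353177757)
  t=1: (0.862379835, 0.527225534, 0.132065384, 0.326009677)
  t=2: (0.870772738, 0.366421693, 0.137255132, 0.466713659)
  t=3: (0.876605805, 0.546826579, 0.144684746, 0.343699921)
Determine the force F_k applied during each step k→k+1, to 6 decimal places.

F_0 = 4.491625 N
F_1 = -12.403484 N
F_2 = 14.346399 N

step 0→1:
  ẍ = (ẋ'−ẋ)/dt = (0.527225534−0.472344547)/0.015919 = 3.447515
  θ̈ = (θ̇'−θ̇)/dt = (0.326009677−0.353177757)/0.015919 = -1.706645
  sinθ=0.126106, cosθ=0.992017
  F = (M+m)·ẍ + m·l·cosθ·θ̈ − m·l·sinθ·θ̇² = 4.837473 + -0.342665 − 0.003184 = 4.491625
step 1→2:
  ẍ = (ẋ'−ẋ)/dt = (0.366421693−0.527225534)/0.015919 = -10.101378
  θ̈ = (θ̇'−θ̇)/dt = (0.466713659−0.326009677)/0.015919 = 8.838745
  sinθ=0.131682, cosθ=0.991292
  F = (M+m)·ẍ + m·l·cosθ·θ̈ − m·l·sinθ·θ̇² = -14.174022 + 1.773370 − 0.002833 = -12.403484
step 2→3:
  ẍ = (ẋ'−ẋ)/dt = (0.546826579−0.366421693)/0.015919 = 11.332677
  θ̈ = (θ̇'−θ̇)/dt = (0.343699921−0.466713659)/0.015919 = -7.727479
  sinθ=0.136825, cosθ=0.990595
  F = (M+m)·ẍ + m·l·cosθ·θ̈ − m·l·sinθ·θ̇² = 15.901752 + -1.549321 − 0.006032 = 14.346399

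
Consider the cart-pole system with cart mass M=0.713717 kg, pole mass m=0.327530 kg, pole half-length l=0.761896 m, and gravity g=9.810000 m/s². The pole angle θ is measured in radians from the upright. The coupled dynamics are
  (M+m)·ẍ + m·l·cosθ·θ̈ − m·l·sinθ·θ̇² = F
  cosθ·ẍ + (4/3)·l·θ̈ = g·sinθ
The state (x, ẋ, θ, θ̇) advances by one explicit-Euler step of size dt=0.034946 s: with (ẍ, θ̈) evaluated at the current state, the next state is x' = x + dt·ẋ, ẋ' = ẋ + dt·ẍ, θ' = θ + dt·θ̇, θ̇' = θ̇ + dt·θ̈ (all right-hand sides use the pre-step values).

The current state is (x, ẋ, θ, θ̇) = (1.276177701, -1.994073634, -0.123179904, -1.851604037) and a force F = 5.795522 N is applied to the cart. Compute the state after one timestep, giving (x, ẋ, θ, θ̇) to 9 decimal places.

(1.206492804, -1.732440401, -0.187886059, -2.148664935)

sinθ=-0.122868633, cosθ=0.992422944
temp = (F + m·l·θ̇²·sinθ)/(M+m) = (5.795522 + -0.105119683)/1.041247 = 5.464987959
θ̈ = (g·sinθ − cosθ·temp)/(l·(4/3 − m·cos²θ/(M+m))) = -8.500569387
ẍ = temp − m·l·θ̈·cosθ/(M+m) = 7.486786265
Euler: x'=1.276177701+0.034946·-1.994073634=1.206492804, ẋ'=-1.994073634+0.034946·7.486786265=-1.732440401
       θ'=-0.123179904+0.034946·-1.851604037=-0.187886059, θ̇'=-1.851604037+0.034946·-8.500569387=-2.148664935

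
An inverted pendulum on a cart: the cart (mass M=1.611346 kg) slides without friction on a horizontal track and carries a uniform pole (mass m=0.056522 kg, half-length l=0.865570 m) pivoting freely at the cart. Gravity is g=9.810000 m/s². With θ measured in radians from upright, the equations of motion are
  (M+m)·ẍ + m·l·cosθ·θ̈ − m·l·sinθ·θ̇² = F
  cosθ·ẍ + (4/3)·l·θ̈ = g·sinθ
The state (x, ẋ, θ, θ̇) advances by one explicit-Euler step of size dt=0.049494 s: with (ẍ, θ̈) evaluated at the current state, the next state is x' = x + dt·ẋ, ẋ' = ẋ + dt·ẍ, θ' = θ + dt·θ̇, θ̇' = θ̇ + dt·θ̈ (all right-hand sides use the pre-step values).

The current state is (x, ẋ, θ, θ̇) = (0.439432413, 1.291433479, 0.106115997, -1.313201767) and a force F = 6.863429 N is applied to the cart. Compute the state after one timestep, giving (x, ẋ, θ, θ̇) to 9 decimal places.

(0.503350622, 1.499295114, 0.041120389, -1.447736726)

sinθ=0.105916954, cosθ=0.994374979
temp = (F + m·l·θ̇²·sinθ)/(M+m) = (6.863429 + 0.008936102)/1.667868 = 4.120449042
θ̈ = (g·sinθ − cosθ·temp)/(l·(4/3 − m·cos²θ/(M+m))) = -2.718207447
ẍ = temp − m·l·θ̈·cosθ/(M+m) = 4.199734004
Euler: x'=0.439432413+0.049494·1.291433479=0.503350622, ẋ'=1.291433479+0.049494·4.199734004=1.499295114
       θ'=0.106115997+0.049494·-1.313201767=0.041120389, θ̇'=-1.313201767+0.049494·-2.718207447=-1.447736726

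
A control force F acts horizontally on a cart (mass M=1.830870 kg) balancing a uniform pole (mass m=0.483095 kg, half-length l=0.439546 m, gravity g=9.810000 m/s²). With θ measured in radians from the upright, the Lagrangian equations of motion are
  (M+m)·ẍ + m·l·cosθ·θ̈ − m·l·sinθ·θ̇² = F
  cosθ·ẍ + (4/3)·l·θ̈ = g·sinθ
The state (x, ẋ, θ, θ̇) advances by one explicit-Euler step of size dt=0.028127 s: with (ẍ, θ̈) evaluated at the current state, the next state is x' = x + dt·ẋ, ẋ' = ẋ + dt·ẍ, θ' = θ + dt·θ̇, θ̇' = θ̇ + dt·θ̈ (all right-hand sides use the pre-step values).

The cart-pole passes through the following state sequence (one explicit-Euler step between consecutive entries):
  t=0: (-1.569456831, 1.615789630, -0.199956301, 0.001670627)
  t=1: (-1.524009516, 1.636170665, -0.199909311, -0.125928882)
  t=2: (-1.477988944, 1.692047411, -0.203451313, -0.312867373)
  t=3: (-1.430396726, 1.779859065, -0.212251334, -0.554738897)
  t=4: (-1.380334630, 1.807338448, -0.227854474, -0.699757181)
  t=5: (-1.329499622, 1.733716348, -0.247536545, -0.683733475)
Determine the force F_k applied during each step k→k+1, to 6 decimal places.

step 0→1:
  ẍ = (ẋ'−ẋ)/dt = (1.636170665−1.615789630)/0.028127 = 0.724607
  θ̈ = (θ̇'−θ̇)/dt = (-0.125928882−0.001670627)/0.028127 = -4.536549
  sinθ=-0.198627, cosθ=0.980075
  F = (M+m)·ẍ + m·l·cosθ·θ̈ − m·l·sinθ·θ̇² = 1.676716 + -0.944108 − -0.000000 = 0.732608
step 1→2:
  ẍ = (ẋ'−ẋ)/dt = (1.692047411−1.636170665)/0.028127 = 1.986587
  θ̈ = (θ̇'−θ̇)/dt = (-0.312867373−-0.125928882)/0.028127 = -6.646229
  sinθ=-0.198580, cosθ=0.980085
  F = (M+m)·ẍ + m·l·cosθ·θ̈ − m·l·sinθ·θ̇² = 4.596894 + -1.383171 − -0.000669 = 3.214392
step 2→3:
  ẍ = (ẋ'−ẋ)/dt = (1.779859065−1.692047411)/0.028127 = 3.121970
  θ̈ = (θ̇'−θ̇)/dt = (-0.554738897−-0.312867373)/0.028127 = -8.599265
  sinθ=-0.202051, cosθ=0.979375
  F = (M+m)·ẍ + m·l·cosθ·θ̈ − m·l·sinθ·θ̇² = 7.224130 + -1.788328 − -0.004200 = 5.440001
step 3→4:
  ẍ = (ẋ'−ẋ)/dt = (1.807338448−1.779859065)/0.028127 = 0.976975
  θ̈ = (θ̇'−θ̇)/dt = (-0.699757181−-0.554738897)/0.028127 = -5.155839
  sinθ=-0.210661, cosθ=0.977559
  F = (M+m)·ẍ + m·l·cosθ·θ̈ − m·l·sinθ·θ̇² = 2.260687 + -1.070235 − -0.013766 = 1.204217
step 4→5:
  ẍ = (ẋ'−ẋ)/dt = (1.733716348−1.807338448)/0.028127 = -2.617489
  θ̈ = (θ̇'−θ̇)/dt = (-0.683733475−-0.699757181)/0.028127 = 0.569691
  sinθ=-0.225888, cosθ=0.974153
  F = (M+m)·ẍ + m·l·cosθ·θ̈ − m·l·sinθ·θ̇² = -6.056777 + 0.117843 − -0.023487 = -5.915447

F_0 = 0.732608 N
F_1 = 3.214392 N
F_2 = 5.440001 N
F_3 = 1.204217 N
F_4 = -5.915447 N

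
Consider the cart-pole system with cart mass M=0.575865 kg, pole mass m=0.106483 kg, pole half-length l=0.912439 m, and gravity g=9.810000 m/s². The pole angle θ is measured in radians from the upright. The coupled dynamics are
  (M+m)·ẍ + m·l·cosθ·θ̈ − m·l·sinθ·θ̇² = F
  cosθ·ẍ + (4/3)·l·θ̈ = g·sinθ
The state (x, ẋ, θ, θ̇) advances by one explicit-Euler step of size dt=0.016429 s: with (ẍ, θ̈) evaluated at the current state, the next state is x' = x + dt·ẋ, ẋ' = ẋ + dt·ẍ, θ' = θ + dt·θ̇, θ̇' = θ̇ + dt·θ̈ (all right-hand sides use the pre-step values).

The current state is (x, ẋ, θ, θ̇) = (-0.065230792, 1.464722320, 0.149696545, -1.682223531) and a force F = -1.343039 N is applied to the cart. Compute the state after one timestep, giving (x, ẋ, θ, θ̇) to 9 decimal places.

sinθ=0.149138078, cosθ=0.988816380
temp = (F + m·l·θ̇²·sinθ)/(M+m) = (-1.343039 + 0.041005307)/0.682348 = -1.908166644
θ̈ = (g·sinθ − cosθ·temp)/(l·(4/3 − m·cos²θ/(M+m))) = 3.109324869
ẍ = temp − m·l·θ̈·cosθ/(M+m) = -2.345950707
Euler: x'=-0.065230792+0.016429·1.464722320=-0.041166869, ẋ'=1.464722320+0.016429·-2.345950707=1.426180696
       θ'=0.149696545+0.016429·-1.682223531=0.122059295, θ̇'=-1.682223531+0.016429·3.109324869=-1.631140433

(-0.041166869, 1.426180696, 0.122059295, -1.631140433)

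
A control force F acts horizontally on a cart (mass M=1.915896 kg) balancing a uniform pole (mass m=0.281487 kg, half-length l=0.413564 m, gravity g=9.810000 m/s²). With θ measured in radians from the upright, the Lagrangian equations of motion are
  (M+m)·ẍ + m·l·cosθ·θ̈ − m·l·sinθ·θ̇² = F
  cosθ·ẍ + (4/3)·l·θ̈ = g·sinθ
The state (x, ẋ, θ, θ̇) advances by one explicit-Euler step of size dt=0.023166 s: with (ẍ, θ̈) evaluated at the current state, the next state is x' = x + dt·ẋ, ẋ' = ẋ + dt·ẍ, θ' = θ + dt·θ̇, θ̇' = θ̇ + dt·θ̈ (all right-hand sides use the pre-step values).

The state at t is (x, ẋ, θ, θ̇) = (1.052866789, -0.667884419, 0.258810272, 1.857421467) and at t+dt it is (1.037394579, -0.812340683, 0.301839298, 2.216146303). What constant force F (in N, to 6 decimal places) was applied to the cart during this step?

ẍ = (ẋ'−ẋ)/dt = (-0.812340683−-0.667884419)/0.023166 = -6.235702
θ̈ = (θ̇'−θ̇)/dt = (2.216146303−1.857421467)/0.023166 = 15.484971
sinθ=0.255931, cosθ=0.966695
F = (M+m)·ẍ + m·l·cosθ·θ̈ − m·l·sinθ·θ̇² = -13.702225 + 1.742613 − 0.102788 = -12.062400

F = -12.062400 N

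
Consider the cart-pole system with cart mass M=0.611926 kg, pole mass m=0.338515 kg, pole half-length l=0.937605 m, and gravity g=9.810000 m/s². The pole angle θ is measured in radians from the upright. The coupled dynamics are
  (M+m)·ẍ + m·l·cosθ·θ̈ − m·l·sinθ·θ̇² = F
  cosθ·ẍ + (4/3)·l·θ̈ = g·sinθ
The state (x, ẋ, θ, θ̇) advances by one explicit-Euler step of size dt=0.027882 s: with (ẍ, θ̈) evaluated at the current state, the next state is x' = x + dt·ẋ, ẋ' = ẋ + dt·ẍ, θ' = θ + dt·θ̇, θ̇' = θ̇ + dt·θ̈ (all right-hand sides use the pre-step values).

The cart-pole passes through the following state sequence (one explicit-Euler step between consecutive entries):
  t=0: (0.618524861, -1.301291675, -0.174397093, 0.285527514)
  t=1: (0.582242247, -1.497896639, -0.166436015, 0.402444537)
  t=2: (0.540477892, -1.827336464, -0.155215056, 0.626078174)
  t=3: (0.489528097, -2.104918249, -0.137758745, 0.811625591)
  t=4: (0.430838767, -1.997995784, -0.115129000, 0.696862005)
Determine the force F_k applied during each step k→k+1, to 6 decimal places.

F_0 = -5.386645 N
F_1 = -8.710877 N
F_2 = -7.356191 N
F_3 = 2.379453 N

step 0→1:
  ẍ = (ẋ'−ẋ)/dt = (-1.497896639−-1.301291675)/0.027882 = -7.051322
  θ̈ = (θ̇'−θ̇)/dt = (0.402444537−0.285527514)/0.027882 = 4.193280
  sinθ=-0.173514, cosθ=0.984831
  F = (M+m)·ẍ + m·l·cosθ·θ̈ − m·l·sinθ·θ̇² = -6.701866 + 1.310731 − -0.004490 = -5.386645
step 1→2:
  ẍ = (ẋ'−ẋ)/dt = (-1.827336464−-1.497896639)/0.027882 = -11.815502
  θ̈ = (θ̇'−θ̇)/dt = (0.626078174−0.402444537)/0.027882 = 8.020717
  sinθ=-0.165669, cosθ=0.986181
  F = (M+m)·ẍ + m·l·cosθ·θ̈ − m·l·sinθ·θ̇² = -11.229938 + 2.510544 − -0.008516 = -8.710877
step 2→3:
  ẍ = (ẋ'−ẋ)/dt = (-2.104918249−-1.827336464)/0.027882 = -9.955591
  θ̈ = (θ̇'−θ̇)/dt = (0.811625591−0.626078174)/0.027882 = 6.654738
  sinθ=-0.154593, cosθ=0.987978
  F = (M+m)·ẍ + m·l·cosθ·θ̈ − m·l·sinθ·θ̇² = -9.462202 + 2.086778 − -0.019233 = -7.356191
step 3→4:
  ẍ = (ẋ'−ẋ)/dt = (-1.997995784−-2.104918249)/0.027882 = 3.834821
  θ̈ = (θ̇'−θ̇)/dt = (0.696862005−0.811625591)/0.027882 = -4.116046
  sinθ=-0.137323, cosθ=0.990526
  F = (M+m)·ẍ + m·l·cosθ·θ̈ − m·l·sinθ·θ̇² = 3.644771 + -1.294029 − -0.028711 = 2.379453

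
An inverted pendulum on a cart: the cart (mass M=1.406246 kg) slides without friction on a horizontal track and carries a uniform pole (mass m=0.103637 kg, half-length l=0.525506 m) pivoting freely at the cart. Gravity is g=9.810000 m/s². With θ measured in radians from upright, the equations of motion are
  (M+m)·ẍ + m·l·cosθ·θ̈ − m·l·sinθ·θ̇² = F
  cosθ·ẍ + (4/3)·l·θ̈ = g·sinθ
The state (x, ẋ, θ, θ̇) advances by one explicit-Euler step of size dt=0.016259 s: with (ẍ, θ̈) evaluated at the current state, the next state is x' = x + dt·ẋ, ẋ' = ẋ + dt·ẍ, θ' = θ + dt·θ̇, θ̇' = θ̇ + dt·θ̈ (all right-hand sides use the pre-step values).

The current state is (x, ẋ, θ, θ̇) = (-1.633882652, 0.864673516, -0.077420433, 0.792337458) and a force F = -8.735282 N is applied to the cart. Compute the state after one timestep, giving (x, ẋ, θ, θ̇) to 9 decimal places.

(-1.619823925, 0.766172919, -0.064537818, 0.914889704)

sinθ=-0.077343114, cosθ=0.997004535
temp = (F + m·l·θ̇²·sinθ)/(M+m) = (-8.735282 + -0.002644445)/1.509883 = -5.787154664
θ̈ = (g·sinθ − cosθ·temp)/(l·(4/3 − m·cos²θ/(M+m))) = 7.537502064
ẍ = temp − m·l·θ̈·cosθ/(M+m) = -6.058219882
Euler: x'=-1.633882652+0.016259·0.864673516=-1.619823925, ẋ'=0.864673516+0.016259·-6.058219882=0.766172919
       θ'=-0.077420433+0.016259·0.792337458=-0.064537818, θ̇'=0.792337458+0.016259·7.537502064=0.914889704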